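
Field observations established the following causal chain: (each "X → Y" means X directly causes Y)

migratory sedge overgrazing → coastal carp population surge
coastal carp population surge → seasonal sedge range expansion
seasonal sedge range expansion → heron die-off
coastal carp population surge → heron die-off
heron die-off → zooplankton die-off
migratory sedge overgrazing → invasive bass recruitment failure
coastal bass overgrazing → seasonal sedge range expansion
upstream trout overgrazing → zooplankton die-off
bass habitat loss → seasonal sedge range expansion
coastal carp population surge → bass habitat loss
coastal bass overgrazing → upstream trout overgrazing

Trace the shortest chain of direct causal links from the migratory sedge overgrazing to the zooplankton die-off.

the migratory sedge overgrazing → the coastal carp population surge
the coastal carp population surge → the heron die-off
the heron die-off → the zooplankton die-off
Length: 3 steps.

the migratory sedge overgrazing → the coastal carp population surge → the heron die-off → the zooplankton die-off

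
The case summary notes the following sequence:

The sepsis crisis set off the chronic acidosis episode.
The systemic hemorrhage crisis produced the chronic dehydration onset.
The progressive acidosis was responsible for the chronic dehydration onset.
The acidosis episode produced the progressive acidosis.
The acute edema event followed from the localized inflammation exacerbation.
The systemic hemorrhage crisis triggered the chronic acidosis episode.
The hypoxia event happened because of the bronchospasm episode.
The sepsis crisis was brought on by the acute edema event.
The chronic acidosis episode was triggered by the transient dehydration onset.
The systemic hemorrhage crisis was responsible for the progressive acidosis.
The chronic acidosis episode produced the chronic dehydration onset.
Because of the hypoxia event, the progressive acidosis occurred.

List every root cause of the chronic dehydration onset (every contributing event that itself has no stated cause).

Tracing upstream from the chronic dehydration onset: the chronic dehydration onset ← the progressive acidosis ← the acidosis episode.
A separate upstream branch: the chronic dehydration onset ← the chronic acidosis episode ← the transient dehydration onset.
A separate upstream branch: the chronic dehydration onset ← the chronic acidosis episode ← the sepsis crisis ← the acute edema event ← the localized inflammation exacerbation.
A separate upstream branch: the chronic dehydration onset ← the progressive acidosis ← the hypoxia event ← the bronchospasm episode.
A separate upstream branch: the chronic dehydration onset ← the systemic hemorrhage crisis.
Each of those chain origins has no stated cause.

the acidosis episode, the bronchospasm episode, the localized inflammation exacerbation, the systemic hemorrhage crisis, the transient dehydration onset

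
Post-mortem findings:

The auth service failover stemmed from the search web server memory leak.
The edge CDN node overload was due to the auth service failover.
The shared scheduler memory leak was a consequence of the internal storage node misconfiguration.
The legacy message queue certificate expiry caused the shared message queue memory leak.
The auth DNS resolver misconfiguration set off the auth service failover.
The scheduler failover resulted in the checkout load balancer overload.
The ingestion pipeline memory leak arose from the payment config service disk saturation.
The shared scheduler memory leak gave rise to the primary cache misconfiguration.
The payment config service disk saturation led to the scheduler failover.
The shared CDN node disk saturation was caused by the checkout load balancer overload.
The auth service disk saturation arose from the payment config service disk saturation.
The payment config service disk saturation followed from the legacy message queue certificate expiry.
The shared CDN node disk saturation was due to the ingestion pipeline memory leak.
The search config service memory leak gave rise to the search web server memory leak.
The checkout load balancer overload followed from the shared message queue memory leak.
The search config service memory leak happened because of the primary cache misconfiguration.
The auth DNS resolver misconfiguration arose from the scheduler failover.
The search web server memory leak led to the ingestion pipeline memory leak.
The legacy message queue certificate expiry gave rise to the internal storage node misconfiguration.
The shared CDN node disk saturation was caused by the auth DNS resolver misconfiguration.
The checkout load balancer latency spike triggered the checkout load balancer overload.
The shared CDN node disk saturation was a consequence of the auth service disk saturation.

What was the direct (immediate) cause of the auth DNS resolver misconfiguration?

Upstream contributors include the legacy message queue certificate expiry, the payment config service disk saturation, but only the scheduler failover feeds directly into the auth DNS resolver misconfiguration.

the scheduler failover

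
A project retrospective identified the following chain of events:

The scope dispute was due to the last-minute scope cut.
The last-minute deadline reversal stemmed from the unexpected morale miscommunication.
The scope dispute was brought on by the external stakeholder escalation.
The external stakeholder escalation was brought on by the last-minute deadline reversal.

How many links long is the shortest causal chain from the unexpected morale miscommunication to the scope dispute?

3

Shortest chain: the unexpected morale miscommunication → the last-minute deadline reversal → the external stakeholder escalation → the scope dispute.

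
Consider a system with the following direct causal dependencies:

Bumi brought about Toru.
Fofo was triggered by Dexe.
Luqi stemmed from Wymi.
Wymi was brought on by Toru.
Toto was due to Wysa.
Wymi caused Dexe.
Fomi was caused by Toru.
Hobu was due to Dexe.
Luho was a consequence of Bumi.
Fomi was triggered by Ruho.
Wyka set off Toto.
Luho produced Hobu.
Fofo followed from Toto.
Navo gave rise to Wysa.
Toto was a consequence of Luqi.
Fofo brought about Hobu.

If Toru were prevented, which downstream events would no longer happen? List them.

Downstream of Toru: Fomi, Wymi, Luqi, Toto, Dexe, Fofo, Hobu.
Of those, still caused via another path: Fomi, Toto, Fofo, Hobu.
The remainder have no surviving cause.

Dexe, Luqi, Wymi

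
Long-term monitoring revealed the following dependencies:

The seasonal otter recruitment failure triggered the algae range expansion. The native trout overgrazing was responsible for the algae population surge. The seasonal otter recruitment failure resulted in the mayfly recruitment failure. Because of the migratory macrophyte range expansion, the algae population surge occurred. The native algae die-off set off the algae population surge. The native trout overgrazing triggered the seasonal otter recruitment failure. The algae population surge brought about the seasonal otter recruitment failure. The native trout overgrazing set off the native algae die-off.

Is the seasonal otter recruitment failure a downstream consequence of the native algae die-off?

There is a causal chain: the native algae die-off → the algae population surge → the seasonal otter recruitment failure.

Yes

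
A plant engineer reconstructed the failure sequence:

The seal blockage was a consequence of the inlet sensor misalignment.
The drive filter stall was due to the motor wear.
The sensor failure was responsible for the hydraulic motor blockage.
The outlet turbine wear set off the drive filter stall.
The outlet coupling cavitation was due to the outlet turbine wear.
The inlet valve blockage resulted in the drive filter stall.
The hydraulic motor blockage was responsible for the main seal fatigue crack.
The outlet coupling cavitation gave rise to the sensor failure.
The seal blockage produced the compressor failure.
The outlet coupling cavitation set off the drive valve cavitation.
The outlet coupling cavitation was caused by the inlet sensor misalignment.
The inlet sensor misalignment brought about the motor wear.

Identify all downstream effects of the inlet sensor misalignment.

Direct effects: the seal blockage, the outlet coupling cavitation, the motor wear.
2 steps out: the compressor failure, the drive valve cavitation, the sensor failure, the drive filter stall.
3 steps out: the hydraulic motor blockage.
4 steps out: the main seal fatigue crack.
Not reachable from it: the outlet turbine wear, the inlet valve blockage.

the compressor failure, the drive filter stall, the drive valve cavitation, the hydraulic motor blockage, the main seal fatigue crack, the motor wear, the outlet coupling cavitation, the seal blockage, the sensor failure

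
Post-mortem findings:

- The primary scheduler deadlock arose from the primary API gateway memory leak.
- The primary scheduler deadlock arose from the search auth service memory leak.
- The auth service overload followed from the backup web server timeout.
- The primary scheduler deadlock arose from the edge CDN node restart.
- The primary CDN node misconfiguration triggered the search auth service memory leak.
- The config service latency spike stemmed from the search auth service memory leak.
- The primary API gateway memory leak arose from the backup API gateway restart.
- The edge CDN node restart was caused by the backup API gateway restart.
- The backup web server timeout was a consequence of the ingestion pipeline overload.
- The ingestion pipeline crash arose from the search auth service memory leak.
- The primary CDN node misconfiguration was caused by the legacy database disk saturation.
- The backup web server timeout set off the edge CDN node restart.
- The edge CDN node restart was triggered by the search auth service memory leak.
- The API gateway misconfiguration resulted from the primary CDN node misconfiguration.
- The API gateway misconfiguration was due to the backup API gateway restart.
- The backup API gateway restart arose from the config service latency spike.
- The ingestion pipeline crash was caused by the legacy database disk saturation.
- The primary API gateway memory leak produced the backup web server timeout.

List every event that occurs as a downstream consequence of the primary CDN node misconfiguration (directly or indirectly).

the API gateway misconfiguration, the auth service overload, the backup API gateway restart, the backup web server timeout, the config service latency spike, the edge CDN node restart, the ingestion pipeline crash, the primary API gateway memory leak, the primary scheduler deadlock, the search auth service memory leak

Direct effects: the search auth service memory leak, the API gateway misconfiguration.
2 steps out: the config service latency spike, the ingestion pipeline crash, the edge CDN node restart, the primary scheduler deadlock.
3 steps out: the backup API gateway restart.
4 steps out: the primary API gateway memory leak.
5 steps out: the backup web server timeout.
6 steps out: the auth service overload.
Not reachable from it: the legacy database disk saturation, the ingestion pipeline overload.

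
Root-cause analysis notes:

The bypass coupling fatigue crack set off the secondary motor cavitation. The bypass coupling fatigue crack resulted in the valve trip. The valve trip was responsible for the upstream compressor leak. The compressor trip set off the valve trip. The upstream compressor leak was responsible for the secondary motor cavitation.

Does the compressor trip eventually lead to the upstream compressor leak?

There is a causal chain: the compressor trip → the valve trip → the upstream compressor leak.

Yes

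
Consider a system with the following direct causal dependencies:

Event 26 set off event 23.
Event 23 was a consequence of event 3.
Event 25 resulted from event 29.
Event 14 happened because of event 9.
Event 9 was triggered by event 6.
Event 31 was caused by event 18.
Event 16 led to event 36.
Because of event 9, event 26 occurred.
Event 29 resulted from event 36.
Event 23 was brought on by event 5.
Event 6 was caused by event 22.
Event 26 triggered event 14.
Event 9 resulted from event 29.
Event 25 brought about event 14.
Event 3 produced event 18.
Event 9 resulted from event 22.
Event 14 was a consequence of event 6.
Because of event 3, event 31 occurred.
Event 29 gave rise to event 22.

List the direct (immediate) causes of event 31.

event 18, event 3

event 18, event 3 → event 31 with nothing further upstream stated.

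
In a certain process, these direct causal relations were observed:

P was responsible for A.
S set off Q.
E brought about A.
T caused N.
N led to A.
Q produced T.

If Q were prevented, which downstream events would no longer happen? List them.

N, T

Downstream of Q: T, N, A.
Of those, still caused via another path: A.
The remainder have no surviving cause.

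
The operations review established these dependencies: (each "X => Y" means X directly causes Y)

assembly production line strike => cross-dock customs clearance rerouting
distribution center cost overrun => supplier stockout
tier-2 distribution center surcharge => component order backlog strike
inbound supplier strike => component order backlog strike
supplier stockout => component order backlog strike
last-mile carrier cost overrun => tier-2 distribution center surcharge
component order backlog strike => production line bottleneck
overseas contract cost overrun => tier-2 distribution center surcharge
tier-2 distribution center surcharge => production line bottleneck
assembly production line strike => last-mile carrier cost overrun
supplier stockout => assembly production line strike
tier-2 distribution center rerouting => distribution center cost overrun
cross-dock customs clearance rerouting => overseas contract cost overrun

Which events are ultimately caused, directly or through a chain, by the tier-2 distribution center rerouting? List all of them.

Direct effects: the distribution center cost overrun.
2 steps out: the supplier stockout.
3 steps out: the assembly production line strike, the component order backlog strike.
4 steps out: the cross-dock customs clearance rerouting, the last-mile carrier cost overrun, the production line bottleneck.
5 steps out: the overseas contract cost overrun, the tier-2 distribution center surcharge.
Not reachable from it: the inbound supplier strike.

the assembly production line strike, the component order backlog strike, the cross-dock customs clearance rerouting, the distribution center cost overrun, the last-mile carrier cost overrun, the overseas contract cost overrun, the production line bottleneck, the supplier stockout, the tier-2 distribution center surcharge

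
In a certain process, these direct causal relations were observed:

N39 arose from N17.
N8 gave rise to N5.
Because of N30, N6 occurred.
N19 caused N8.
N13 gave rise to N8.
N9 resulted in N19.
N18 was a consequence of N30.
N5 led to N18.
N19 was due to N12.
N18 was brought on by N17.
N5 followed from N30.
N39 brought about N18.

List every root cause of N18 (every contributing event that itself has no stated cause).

N12, N13, N17, N30, N9

Tracing upstream from N18: N18 ← N5 ← N8 ← N13.
A separate upstream branch: N18 ← N17.
A separate upstream branch: N18 ← N5 ← N8 ← N19 ← N9.
A separate upstream branch: N18 ← N5 ← N8 ← N19 ← N12.
A separate upstream branch: N18 ← N30.
Each of those chain origins has no stated cause.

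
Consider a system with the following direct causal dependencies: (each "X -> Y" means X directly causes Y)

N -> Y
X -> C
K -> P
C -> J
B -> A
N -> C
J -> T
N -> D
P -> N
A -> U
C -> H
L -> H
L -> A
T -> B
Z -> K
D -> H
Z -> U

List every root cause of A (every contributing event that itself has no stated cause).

L, X, Z

Tracing upstream from A: A ← B ← T ← J ← C ← N ← P ← K ← Z.
A separate upstream branch: A ← B ← T ← J ← C ← X.
A separate upstream branch: A ← L.
Each of those chain origins has no stated cause.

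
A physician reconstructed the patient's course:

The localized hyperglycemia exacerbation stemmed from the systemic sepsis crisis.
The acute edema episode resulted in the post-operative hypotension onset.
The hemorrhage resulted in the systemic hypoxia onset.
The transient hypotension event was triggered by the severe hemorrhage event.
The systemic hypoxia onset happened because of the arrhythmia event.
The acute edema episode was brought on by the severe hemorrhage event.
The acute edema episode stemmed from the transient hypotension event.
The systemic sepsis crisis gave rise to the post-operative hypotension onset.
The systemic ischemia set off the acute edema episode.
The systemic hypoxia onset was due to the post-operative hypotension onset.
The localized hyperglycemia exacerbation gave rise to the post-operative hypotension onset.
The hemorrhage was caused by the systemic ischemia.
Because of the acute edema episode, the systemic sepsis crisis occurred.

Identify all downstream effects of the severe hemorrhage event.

the acute edema episode, the localized hyperglycemia exacerbation, the post-operative hypotension onset, the systemic hypoxia onset, the systemic sepsis crisis, the transient hypotension event

Direct effects: the transient hypotension event, the acute edema episode.
2 steps out: the systemic sepsis crisis, the post-operative hypotension onset.
3 steps out: the localized hyperglycemia exacerbation, the systemic hypoxia onset.
Not reachable from it: the systemic ischemia, the arrhythmia event, the hemorrhage.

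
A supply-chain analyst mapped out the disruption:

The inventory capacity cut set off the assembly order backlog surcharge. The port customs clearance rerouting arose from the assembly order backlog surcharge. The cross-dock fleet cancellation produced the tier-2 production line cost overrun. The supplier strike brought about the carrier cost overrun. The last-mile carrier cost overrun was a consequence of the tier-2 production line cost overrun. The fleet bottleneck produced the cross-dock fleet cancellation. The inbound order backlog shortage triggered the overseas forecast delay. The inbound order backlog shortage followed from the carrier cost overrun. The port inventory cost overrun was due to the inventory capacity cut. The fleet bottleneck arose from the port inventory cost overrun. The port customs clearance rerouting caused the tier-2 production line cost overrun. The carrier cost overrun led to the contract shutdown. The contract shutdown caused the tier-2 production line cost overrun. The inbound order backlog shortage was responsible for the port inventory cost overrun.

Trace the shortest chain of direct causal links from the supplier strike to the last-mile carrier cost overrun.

the supplier strike → the carrier cost overrun → the contract shutdown → the tier-2 production line cost overrun → the last-mile carrier cost overrun

the supplier strike → the carrier cost overrun
the carrier cost overrun → the contract shutdown
the contract shutdown → the tier-2 production line cost overrun
the tier-2 production line cost overrun → the last-mile carrier cost overrun
Length: 4 steps.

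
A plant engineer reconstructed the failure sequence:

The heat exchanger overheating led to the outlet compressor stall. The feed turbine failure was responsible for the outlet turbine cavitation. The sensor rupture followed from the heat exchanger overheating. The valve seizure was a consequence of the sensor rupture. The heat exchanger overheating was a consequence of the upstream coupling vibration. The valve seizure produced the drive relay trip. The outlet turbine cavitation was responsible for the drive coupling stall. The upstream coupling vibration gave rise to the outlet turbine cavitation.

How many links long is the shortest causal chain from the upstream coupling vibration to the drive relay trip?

Shortest chain: the upstream coupling vibration → the heat exchanger overheating → the sensor rupture → the valve seizure → the drive relay trip.

4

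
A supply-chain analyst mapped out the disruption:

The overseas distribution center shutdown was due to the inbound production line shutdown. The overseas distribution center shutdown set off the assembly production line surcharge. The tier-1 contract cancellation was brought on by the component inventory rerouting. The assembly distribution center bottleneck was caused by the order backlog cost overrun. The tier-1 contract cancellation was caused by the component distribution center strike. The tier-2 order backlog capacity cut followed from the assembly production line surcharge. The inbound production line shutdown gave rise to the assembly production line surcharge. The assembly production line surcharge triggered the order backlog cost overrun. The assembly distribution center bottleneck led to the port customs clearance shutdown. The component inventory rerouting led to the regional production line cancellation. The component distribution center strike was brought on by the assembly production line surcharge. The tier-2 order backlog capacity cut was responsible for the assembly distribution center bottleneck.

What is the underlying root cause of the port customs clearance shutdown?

Tracing upstream from the port customs clearance shutdown: the port customs clearance shutdown ← the assembly distribution center bottleneck ← the tier-2 order backlog capacity cut ← the assembly production line surcharge ← the inbound production line shutdown.
The inbound production line shutdown has no stated cause, so it is the root.

the inbound production line shutdown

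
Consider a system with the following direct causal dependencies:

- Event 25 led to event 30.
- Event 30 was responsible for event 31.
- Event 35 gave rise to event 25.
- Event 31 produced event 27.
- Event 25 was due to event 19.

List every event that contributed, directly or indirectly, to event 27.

Immediate cause of event 27: event 31.
Further upstream: event 19, event 25, event 30, event 35.

event 19, event 25, event 30, event 31, event 35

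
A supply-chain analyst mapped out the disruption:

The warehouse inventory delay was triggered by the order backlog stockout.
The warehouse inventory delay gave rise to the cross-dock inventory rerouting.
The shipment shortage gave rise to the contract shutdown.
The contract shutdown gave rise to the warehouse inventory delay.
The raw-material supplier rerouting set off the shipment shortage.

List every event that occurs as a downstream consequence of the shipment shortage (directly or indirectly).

Direct effects: the contract shutdown.
2 steps out: the warehouse inventory delay.
3 steps out: the cross-dock inventory rerouting.
Not reachable from it: the raw-material supplier rerouting, the order backlog stockout.

the contract shutdown, the cross-dock inventory rerouting, the warehouse inventory delay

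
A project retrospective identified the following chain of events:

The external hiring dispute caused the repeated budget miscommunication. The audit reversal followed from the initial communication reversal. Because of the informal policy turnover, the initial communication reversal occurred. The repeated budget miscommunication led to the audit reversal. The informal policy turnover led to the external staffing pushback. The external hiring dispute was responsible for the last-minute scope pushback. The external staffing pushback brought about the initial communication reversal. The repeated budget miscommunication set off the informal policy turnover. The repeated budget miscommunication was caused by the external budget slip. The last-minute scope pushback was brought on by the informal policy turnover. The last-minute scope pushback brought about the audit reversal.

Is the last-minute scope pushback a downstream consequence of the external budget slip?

There is a causal chain: the external budget slip → the repeated budget miscommunication → the informal policy turnover → the last-minute scope pushback.

Yes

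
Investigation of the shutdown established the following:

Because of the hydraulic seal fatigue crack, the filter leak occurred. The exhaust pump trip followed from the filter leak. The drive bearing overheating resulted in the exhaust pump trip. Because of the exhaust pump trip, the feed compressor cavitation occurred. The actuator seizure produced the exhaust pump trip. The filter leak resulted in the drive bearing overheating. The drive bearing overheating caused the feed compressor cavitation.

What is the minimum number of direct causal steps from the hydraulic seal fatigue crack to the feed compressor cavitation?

3

Shortest chain: the hydraulic seal fatigue crack → the filter leak → the drive bearing overheating → the feed compressor cavitation.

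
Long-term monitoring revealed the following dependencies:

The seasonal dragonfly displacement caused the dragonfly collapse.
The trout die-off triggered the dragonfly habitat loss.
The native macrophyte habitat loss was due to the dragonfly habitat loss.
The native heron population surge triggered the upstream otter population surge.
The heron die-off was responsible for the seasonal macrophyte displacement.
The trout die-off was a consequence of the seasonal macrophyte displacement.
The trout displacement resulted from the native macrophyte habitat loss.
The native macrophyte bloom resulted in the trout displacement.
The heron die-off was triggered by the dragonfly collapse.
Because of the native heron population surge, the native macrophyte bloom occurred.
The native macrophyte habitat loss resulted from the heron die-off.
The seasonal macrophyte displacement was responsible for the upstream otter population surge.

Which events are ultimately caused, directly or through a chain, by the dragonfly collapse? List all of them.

Direct effects: the heron die-off.
2 steps out: the seasonal macrophyte displacement, the native macrophyte habitat loss.
3 steps out: the trout die-off, the upstream otter population surge, the trout displacement.
4 steps out: the dragonfly habitat loss.
Not reachable from it: the seasonal dragonfly displacement, the native heron population surge, the native macrophyte bloom.

the dragonfly habitat loss, the heron die-off, the native macrophyte habitat loss, the seasonal macrophyte displacement, the trout die-off, the trout displacement, the upstream otter population surge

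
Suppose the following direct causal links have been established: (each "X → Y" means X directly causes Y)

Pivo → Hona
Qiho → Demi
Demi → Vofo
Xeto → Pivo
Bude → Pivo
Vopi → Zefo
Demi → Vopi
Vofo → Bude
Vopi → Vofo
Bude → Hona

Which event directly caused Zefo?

Vopi

Upstream contributors include Qiho, Demi, but only Vopi feeds directly into Zefo.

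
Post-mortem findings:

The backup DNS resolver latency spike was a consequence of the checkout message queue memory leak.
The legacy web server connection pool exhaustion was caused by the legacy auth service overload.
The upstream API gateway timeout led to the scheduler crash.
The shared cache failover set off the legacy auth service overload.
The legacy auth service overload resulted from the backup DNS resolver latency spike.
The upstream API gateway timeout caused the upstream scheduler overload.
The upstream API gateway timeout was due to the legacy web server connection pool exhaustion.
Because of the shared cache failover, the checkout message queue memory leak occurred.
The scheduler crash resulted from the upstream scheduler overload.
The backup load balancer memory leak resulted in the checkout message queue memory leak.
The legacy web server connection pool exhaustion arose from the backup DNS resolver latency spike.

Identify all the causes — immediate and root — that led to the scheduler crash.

Immediate causes of the scheduler crash: the upstream API gateway timeout, the upstream scheduler overload.
Further upstream: the shared cache failover, the checkout message queue memory leak, the backup DNS resolver latency spike, the legacy auth service overload, the legacy web server connection pool exhaustion, the backup load balancer memory leak.

the backup DNS resolver latency spike, the backup load balancer memory leak, the checkout message queue memory leak, the legacy auth service overload, the legacy web server connection pool exhaustion, the shared cache failover, the upstream API gateway timeout, the upstream scheduler overload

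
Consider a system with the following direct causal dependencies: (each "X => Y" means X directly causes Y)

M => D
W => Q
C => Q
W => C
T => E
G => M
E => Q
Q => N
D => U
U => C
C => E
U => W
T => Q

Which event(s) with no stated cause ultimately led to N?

G, T

Tracing upstream from N: N ← Q ← W ← U ← D ← M ← G.
A separate upstream branch: N ← Q ← T.
Each of those chain origins has no stated cause.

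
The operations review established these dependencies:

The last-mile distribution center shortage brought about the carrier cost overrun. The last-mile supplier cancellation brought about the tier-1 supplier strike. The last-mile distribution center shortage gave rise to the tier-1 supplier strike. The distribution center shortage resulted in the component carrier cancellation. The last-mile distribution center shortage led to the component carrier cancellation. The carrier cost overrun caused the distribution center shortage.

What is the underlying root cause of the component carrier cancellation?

Tracing upstream from the component carrier cancellation: the component carrier cancellation ← the last-mile distribution center shortage.
The last-mile distribution center shortage has no stated cause, so it is the root.

the last-mile distribution center shortage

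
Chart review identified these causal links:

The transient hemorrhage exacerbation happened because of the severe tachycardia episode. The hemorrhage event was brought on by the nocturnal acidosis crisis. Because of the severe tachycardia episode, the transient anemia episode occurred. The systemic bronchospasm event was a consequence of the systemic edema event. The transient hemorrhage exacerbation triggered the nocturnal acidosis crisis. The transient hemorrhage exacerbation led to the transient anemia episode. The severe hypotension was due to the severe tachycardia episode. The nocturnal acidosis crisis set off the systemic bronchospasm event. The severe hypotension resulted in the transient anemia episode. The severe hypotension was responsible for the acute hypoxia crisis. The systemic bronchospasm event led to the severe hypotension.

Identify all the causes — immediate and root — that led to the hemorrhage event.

the nocturnal acidosis crisis, the severe tachycardia episode, the transient hemorrhage exacerbation

Immediate cause of the hemorrhage event: the nocturnal acidosis crisis.
Further upstream: the severe tachycardia episode, the transient hemorrhage exacerbation.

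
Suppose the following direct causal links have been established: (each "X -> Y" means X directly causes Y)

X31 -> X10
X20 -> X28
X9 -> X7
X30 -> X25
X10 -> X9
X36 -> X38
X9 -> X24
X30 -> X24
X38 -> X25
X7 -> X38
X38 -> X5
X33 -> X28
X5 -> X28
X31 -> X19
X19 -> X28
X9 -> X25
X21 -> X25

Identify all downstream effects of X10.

Direct effects: X9.
2 steps out: X24, X7, X25.
3 steps out: X38.
4 steps out: X5.
5 steps out: X28.
Not reachable from it: X31, X36, X30, X20, X19, X21, X33.

X24, X25, X28, X38, X5, X7, X9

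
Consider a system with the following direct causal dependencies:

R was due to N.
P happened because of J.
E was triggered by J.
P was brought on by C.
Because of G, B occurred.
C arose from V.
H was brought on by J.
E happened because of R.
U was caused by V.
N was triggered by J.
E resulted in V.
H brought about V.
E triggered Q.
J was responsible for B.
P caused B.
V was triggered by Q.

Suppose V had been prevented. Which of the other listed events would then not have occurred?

C, U

Downstream of V: C, P, U, B.
Of those, still caused via another path: P, B.
The remainder have no surviving cause.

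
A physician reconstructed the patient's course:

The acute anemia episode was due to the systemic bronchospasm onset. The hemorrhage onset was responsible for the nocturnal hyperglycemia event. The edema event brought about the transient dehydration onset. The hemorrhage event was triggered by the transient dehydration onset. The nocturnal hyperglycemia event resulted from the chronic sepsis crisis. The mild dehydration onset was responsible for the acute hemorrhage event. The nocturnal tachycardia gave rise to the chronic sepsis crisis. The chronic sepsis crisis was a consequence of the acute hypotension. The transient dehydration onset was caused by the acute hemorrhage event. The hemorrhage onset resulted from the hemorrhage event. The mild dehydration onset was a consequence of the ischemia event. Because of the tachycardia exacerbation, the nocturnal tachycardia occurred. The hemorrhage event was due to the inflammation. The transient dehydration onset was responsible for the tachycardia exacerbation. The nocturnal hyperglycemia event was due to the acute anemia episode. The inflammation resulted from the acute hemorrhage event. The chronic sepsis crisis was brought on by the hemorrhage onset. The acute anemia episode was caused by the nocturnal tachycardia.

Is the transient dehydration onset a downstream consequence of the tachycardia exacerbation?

No

The tachycardia exacerbation leads to the nocturnal tachycardia, the acute anemia episode, the chronic sepsis crisis, the nocturnal hyperglycemia event; the transient dehydration onset is not among them.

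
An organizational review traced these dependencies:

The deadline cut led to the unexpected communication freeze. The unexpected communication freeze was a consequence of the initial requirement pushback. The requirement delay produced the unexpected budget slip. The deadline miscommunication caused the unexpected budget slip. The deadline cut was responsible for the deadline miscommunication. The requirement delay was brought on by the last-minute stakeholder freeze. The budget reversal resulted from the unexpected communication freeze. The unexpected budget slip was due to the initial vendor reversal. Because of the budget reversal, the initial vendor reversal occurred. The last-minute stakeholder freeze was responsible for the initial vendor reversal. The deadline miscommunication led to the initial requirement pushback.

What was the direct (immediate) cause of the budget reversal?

Upstream contributors include the deadline cut, the deadline miscommunication, the initial requirement pushback, but only the unexpected communication freeze feeds directly into the budget reversal.

the unexpected communication freeze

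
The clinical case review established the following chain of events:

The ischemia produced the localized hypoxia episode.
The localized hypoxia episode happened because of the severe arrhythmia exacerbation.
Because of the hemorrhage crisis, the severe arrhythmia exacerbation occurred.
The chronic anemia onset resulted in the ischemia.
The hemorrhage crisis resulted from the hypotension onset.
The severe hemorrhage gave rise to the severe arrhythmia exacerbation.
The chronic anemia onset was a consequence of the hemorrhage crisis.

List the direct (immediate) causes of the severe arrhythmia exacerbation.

the hemorrhage crisis, the severe hemorrhage

Upstream contributors include the hypotension onset, but only the hemorrhage crisis, the severe hemorrhage feed directly into the severe arrhythmia exacerbation.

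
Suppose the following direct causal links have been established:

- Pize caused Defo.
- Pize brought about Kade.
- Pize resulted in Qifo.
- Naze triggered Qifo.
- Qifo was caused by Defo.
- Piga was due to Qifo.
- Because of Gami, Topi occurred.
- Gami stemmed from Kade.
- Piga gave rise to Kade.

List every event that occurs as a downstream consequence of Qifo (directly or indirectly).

Gami, Kade, Piga, Topi

Direct effects: Piga.
2 steps out: Kade.
3 steps out: Gami.
4 steps out: Topi.
Not reachable from it: Pize, Defo, Naze.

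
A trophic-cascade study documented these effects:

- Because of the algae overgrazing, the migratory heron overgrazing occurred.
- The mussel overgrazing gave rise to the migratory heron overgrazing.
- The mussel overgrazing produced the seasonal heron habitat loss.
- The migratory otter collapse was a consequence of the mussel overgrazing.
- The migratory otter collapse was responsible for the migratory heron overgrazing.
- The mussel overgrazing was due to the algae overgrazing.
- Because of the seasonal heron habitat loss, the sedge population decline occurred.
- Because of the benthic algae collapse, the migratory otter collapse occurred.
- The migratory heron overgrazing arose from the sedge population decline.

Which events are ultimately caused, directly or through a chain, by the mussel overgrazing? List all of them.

Direct effects: the seasonal heron habitat loss, the migratory otter collapse, the migratory heron overgrazing.
2 steps out: the sedge population decline.
Not reachable from it: the benthic algae collapse, the algae overgrazing.

the migratory heron overgrazing, the migratory otter collapse, the seasonal heron habitat loss, the sedge population decline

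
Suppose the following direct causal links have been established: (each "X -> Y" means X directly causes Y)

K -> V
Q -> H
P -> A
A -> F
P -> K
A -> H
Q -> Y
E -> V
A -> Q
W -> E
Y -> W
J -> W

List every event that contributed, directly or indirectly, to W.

Immediate causes of W: Y, J.
Further upstream: P, A, Q.

A, J, P, Q, Y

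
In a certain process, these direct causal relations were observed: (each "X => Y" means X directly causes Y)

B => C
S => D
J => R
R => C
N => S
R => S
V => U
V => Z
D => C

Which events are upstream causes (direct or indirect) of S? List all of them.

Immediate causes of S: N, R.
Further upstream: J.

J, N, R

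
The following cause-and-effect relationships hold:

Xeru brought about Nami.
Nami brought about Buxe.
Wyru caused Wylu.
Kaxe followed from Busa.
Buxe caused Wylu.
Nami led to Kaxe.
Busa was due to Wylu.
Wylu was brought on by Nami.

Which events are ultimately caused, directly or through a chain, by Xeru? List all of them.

Direct effects: Nami.
2 steps out: Buxe, Wylu, Kaxe.
3 steps out: Busa.
Not reachable from it: Wyru.

Busa, Buxe, Kaxe, Nami, Wylu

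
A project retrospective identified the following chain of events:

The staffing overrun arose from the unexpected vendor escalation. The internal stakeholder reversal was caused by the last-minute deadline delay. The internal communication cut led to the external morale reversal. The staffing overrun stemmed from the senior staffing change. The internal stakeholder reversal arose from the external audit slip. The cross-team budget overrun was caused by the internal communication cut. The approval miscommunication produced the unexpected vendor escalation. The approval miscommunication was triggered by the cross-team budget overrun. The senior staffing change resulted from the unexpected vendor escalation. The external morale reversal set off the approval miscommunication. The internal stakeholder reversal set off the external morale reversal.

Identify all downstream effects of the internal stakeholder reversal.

Direct effects: the external morale reversal.
2 steps out: the approval miscommunication.
3 steps out: the unexpected vendor escalation.
4 steps out: the senior staffing change, the staffing overrun.
Not reachable from it: the last-minute deadline delay, the external audit slip, the internal communication cut, the cross-team budget overrun.

the approval miscommunication, the external morale reversal, the senior staffing change, the staffing overrun, the unexpected vendor escalation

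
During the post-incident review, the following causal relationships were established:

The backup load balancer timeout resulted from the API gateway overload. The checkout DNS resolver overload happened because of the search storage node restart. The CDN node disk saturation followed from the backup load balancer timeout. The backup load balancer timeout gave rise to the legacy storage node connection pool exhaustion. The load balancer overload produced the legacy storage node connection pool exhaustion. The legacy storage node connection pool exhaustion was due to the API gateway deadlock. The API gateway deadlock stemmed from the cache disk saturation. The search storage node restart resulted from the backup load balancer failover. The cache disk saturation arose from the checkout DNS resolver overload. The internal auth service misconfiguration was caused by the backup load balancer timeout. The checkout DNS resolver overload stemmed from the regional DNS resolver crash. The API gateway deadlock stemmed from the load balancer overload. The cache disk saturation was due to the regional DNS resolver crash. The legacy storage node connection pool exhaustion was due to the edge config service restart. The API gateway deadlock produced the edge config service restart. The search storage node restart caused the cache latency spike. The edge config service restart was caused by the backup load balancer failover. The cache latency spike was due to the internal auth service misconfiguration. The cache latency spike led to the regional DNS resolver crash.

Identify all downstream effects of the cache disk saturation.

Direct effects: the API gateway deadlock.
2 steps out: the edge config service restart, the legacy storage node connection pool exhaustion.
Not reachable from it: the backup load balancer failover, the load balancer overload, the API gateway overload, the search storage node restart, the backup load balancer timeout, the internal auth service misconfiguration, the cache latency spike, the regional DNS resolver crash, the CDN node disk saturation, the checkout DNS resolver overload.

the API gateway deadlock, the edge config service restart, the legacy storage node connection pool exhaustion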